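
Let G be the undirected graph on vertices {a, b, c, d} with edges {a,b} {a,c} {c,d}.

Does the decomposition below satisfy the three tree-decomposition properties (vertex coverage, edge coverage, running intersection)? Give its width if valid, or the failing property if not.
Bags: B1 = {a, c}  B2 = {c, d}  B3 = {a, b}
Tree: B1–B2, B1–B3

Every vertex of G appears in some bag (union = {a, b, c, d}); every edge is covered by a bag; and for each vertex v the set of bags containing v is connected in the bag tree. The decomposition is therefore valid. The largest bag has 2 vertices, so the width is 1.

Yes; width 1.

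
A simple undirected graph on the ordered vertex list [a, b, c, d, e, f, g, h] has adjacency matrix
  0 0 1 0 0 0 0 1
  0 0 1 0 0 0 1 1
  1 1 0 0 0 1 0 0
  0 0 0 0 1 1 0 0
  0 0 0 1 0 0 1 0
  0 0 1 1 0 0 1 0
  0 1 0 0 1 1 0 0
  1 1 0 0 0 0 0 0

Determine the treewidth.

2

A width-2 tree decomposition is:
Bags: B1 = {a, b, h}  B2 = {a, b, c}  B3 = {b, c, g}  B4 = {c, f, g}  B5 = {e, f, g}  B6 = {d, e, f}
Tree: B1–B2, B2–B3, B3–B4, B4–B5, B5–B6
Each bag holds 3 vertices, so the decomposition has width 2, which upper-bounds the treewidth. The edges h–a–c–b–h form a cycle, so G is not a tree and its treewidth is at least 2. Therefore the treewidth is 2.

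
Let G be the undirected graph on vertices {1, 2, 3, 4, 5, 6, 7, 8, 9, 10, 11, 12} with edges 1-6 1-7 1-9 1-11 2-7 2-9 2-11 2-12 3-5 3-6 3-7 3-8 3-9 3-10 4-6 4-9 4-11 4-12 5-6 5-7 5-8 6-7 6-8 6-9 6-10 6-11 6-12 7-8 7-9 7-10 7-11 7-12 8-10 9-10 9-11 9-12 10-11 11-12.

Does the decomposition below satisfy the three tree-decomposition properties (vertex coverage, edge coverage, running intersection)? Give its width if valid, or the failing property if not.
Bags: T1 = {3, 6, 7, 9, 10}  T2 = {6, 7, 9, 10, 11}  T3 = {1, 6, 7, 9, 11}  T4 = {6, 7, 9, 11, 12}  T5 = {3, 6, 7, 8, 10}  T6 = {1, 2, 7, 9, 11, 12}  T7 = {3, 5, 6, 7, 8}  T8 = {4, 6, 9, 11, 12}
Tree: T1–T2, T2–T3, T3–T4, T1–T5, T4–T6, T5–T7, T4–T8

A tree decomposition must satisfy three properties: every vertex lies in some bag; for every edge, both endpoints lie together in some bag; and for every vertex, the bags containing it form a connected subtree. Here bags containing vertex 1 are not connected in the tree, so the decomposition is invalid.

No — bags containing vertex 1 are not connected in the tree.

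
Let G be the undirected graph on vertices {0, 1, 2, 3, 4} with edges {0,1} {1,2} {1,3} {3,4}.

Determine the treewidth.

A width-1 tree decomposition is:
Bags: B1 = {1, 3}  B2 = {3, 4}  B3 = {1, 2}  B4 = {0, 1}
Tree: B1–B2, B1–B3, B1–B4
Each bag holds 2 vertices, so the decomposition has width 1, which upper-bounds the treewidth. Since G has at least one edge (e.g. 3–1), it is not an edgeless graph, so tw(G) ≥ 1. Hence tw(G) = 1 exactly.

1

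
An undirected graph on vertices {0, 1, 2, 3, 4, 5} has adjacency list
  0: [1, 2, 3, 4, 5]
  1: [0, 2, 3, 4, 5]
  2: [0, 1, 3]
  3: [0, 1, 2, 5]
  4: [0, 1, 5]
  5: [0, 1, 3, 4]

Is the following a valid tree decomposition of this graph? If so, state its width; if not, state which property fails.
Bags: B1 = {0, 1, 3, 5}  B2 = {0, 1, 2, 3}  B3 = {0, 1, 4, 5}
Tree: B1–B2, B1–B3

Yes; width 3.

Vertex coverage: the bags together contain {0, 1, 2, 3, 4, 5}, the full vertex set. Edge coverage: each edge of G has both endpoints in at least one bag. Running intersection: for every vertex, the bags containing it form a connected subtree. All three properties hold, so this is a valid tree decomposition of width max|bag| − 1 = 3, and hence tw(G) ≤ 3.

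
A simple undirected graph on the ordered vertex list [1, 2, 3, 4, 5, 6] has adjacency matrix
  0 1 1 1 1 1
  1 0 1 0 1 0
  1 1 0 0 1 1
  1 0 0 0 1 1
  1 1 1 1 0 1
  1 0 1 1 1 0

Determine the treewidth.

A width-3 tree decomposition is:
Bags: B1 = {1, 4, 5, 6}  B2 = {1, 3, 5, 6}  B3 = {1, 2, 3, 5}
Tree: B1–B2, B2–B3
The largest bag has 4 vertices, giving width 3; this decomposition certifies tw(G) ≤ 3. For the lower bound, the 4 vertices {1, 2, 3, 5} are pairwise adjacent, and any tree decomposition puts a clique entirely inside one bag — forcing width ≥ 3. Hence tw(G) = 3 exactly.

3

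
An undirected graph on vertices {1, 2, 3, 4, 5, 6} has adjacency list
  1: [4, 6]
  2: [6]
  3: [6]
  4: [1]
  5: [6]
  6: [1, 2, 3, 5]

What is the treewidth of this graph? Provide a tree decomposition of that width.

Treewidth 1.
One optimal decomposition is:
Bags: B1 = {2, 6}  B2 = {1, 6}  B3 = {1, 4}  B4 = {3, 6}  B5 = {5, 6}
Tree: B1–B2, B2–B3, B1–B4, B2–B5

Every bag has size at most 2, so the width is 2 − 1 = 1 and tw(G) ≤ 1. G has an edge, so its treewidth is at least 1. Therefore the treewidth is 1.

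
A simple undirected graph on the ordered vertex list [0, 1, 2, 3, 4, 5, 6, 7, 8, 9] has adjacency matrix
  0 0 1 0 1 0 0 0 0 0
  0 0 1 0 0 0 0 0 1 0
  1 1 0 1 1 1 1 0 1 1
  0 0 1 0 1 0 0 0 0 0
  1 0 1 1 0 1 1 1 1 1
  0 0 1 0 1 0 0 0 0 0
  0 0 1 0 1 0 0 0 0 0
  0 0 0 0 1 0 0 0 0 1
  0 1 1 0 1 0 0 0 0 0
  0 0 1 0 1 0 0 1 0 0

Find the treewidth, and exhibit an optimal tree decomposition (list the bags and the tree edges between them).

Treewidth 2.
Bags: B1 = {2, 4, 8}  B2 = {1, 2, 8}  B3 = {2, 4, 9}  B4 = {4, 7, 9}  B5 = {2, 4, 5}  B6 = {0, 2, 4}  B7 = {2, 3, 4}  B8 = {2, 4, 6}
Tree: B1–B2, B1–B3, B3–B4, B3–B5, B5–B6, B5–B7, B7–B8

The largest bag has 3 vertices, giving width 2; this decomposition certifies tw(G) ≤ 2. Conversely, {1, 2, 8} is a clique of size 3, and the vertices of any clique must share a bag in every tree decomposition; so some bag has ≥ 3 vertices and tw(G) ≥ 2. The upper and lower bounds meet at 2, so that is the treewidth.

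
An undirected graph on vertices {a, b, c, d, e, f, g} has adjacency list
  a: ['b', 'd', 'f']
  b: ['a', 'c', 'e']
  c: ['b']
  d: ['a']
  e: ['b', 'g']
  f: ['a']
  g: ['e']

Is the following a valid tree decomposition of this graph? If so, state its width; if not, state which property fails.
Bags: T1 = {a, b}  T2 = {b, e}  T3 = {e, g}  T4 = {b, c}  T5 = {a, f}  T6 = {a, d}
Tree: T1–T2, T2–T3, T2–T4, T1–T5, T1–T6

Vertex coverage: the bags together contain {a, b, c, d, e, f, g}, the full vertex set. Edge coverage: each edge of G has both endpoints in at least one bag. Running intersection: for every vertex, the bags containing it form a connected subtree. All three properties hold, so this is a valid tree decomposition of width max|bag| − 1 = 1, and hence tw(G) ≤ 1.

Yes; width 1.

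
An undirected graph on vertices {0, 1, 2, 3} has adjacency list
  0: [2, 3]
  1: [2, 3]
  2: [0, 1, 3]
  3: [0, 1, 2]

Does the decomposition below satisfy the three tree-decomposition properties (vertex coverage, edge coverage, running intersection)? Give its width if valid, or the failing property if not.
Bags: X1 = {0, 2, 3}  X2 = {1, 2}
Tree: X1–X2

No — edge (3,1) lies in no bag.

A tree decomposition must satisfy three properties: every vertex lies in some bag; for every edge, both endpoints lie together in some bag; and for every vertex, the bags containing it form a connected subtree. Here edge (3,1) lies in no bag, so the decomposition is invalid.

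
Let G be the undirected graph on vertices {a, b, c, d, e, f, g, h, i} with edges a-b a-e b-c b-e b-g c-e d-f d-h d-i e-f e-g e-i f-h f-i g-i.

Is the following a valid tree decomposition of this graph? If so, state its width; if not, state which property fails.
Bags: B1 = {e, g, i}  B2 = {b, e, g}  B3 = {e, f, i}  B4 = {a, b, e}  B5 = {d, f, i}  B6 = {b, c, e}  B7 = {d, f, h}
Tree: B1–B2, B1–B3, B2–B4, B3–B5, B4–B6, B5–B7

Yes; width 2.

Vertex coverage: the bags together contain {a, b, c, d, e, f, g, h, i}, the full vertex set. Edge coverage: each edge of G has both endpoints in at least one bag. Running intersection: for every vertex, the bags containing it form a connected subtree. All three properties hold, so this is a valid tree decomposition of width max|bag| − 1 = 2, and hence tw(G) ≤ 2.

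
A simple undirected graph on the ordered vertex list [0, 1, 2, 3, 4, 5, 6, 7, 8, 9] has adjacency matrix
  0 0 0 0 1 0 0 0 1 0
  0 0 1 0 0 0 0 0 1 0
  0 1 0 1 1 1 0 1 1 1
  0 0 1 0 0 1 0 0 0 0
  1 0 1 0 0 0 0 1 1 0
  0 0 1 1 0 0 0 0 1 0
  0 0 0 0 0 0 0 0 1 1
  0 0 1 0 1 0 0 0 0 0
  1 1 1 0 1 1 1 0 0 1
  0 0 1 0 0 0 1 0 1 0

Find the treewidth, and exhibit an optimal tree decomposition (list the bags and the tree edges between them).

Treewidth 2.
One such decomposition:
Bags: B1 = {2, 5, 8}  B2 = {2, 8, 9}  B3 = {2, 4, 8}  B4 = {6, 8, 9}  B5 = {2, 4, 7}  B6 = {0, 4, 8}  B7 = {2, 3, 5}  B8 = {1, 2, 8}
Tree: B1–B2, B1–B3, B2–B4, B3–B5, B3–B6, B1–B7, B1–B8

The largest bag has 3 vertices, giving width 2; this decomposition certifies tw(G) ≤ 2. On the other hand G contains the 3-clique {0, 4, 8}. A clique must lie in a single bag of any decomposition, so no decomposition can have width below 2. The upper and lower bounds meet at 2, so that is the treewidth.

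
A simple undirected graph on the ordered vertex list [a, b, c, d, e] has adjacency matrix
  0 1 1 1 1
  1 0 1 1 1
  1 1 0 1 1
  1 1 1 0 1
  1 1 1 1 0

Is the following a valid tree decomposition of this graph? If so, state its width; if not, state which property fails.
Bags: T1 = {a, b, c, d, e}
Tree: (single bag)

Checking the three conditions: (i) the bags cover all of {a, b, c, d, e}; (ii) for each edge, some bag contains both endpoints; (iii) the bags containing any fixed vertex form a subtree. All hold, so the decomposition is valid with width 5 − 1 = 4.

Yes; width 4.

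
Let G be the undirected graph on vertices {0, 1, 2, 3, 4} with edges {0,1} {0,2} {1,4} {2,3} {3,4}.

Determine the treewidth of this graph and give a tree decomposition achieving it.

The largest bag has 3 vertices, giving width 2; this decomposition certifies tw(G) ≤ 2. Since 1–4–3–2–0–1 is a cycle in G, G is not acyclic. Forests are exactly the graphs of treewidth ≤ 1, so tw(G) ≥ 2. Hence tw(G) = 2 exactly.

Treewidth 2.
Bags: B1 = {1, 3, 4}  B2 = {1, 2, 3}  B3 = {0, 1, 2}
Tree: B1–B2, B2–B3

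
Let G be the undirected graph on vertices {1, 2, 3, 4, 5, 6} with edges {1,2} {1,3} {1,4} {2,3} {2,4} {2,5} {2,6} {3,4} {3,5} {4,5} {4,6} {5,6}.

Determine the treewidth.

A width-3 tree decomposition is:
Bags: B1 = {2, 3, 4, 5}  B2 = {2, 4, 5, 6}  B3 = {1, 2, 3, 4}
Tree: B1–B2, B1–B3
Each bag holds 4 vertices, so the decomposition has width 3, which upper-bounds the treewidth. For the lower bound, the 4 vertices {1, 2, 3, 4} are pairwise adjacent, and any tree decomposition puts a clique entirely inside one bag — forcing width ≥ 3. The upper and lower bounds meet at 3, so that is the treewidth.

3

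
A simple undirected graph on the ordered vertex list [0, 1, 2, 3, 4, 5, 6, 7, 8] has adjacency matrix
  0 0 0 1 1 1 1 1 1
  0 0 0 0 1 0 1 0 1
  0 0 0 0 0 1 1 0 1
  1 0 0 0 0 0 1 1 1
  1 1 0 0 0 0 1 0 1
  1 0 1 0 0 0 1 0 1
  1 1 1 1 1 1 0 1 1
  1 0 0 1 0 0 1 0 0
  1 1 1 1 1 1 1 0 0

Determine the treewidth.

3

A width-3 tree decomposition is:
Bags: B1 = {0, 4, 6, 8}  B2 = {1, 4, 6, 8}  B3 = {0, 3, 6, 8}  B4 = {0, 5, 6, 8}  B5 = {0, 3, 6, 7}  B6 = {2, 5, 6, 8}
Tree: B1–B2, B1–B3, B1–B4, B3–B5, B4–B6
The largest bag has 4 vertices, giving width 3; this decomposition certifies tw(G) ≤ 3. On the other hand G contains the 4-clique {0, 3, 6, 8}. A clique must lie in a single bag of any decomposition, so no decomposition can have width below 3. The upper and lower bounds meet at 3, so that is the treewidth.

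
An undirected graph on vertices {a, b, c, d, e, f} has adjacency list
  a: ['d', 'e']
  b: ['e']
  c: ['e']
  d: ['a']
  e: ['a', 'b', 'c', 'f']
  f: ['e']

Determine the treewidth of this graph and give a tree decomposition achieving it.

Treewidth 1.
One optimal decomposition is:
Bags: B1 = {e, f}  B2 = {b, e}  B3 = {a, e}  B4 = {a, d}  B5 = {c, e}
Tree: B1–B2, B1–B3, B3–B4, B2–B5

Every bag has size at most 2, so the width is 2 − 1 = 1 and tw(G) ≤ 1. Any graph with an edge has treewidth ≥ 1, and G has the edge e–f. The upper and lower bounds meet at 1, so that is the treewidth.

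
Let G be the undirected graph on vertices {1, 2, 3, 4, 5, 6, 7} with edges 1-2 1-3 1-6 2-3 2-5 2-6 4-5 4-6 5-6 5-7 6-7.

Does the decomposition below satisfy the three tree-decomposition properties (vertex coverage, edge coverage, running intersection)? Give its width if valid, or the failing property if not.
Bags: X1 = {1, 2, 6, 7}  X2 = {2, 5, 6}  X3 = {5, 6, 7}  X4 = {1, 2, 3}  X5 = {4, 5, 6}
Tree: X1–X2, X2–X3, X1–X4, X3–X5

No — bags containing vertex 7 are not connected in the tree.

A tree decomposition must satisfy three properties: every vertex lies in some bag; for every edge, both endpoints lie together in some bag; and for every vertex, the bags containing it form a connected subtree. Here bags containing vertex 7 are not connected in the tree, so the decomposition is invalid.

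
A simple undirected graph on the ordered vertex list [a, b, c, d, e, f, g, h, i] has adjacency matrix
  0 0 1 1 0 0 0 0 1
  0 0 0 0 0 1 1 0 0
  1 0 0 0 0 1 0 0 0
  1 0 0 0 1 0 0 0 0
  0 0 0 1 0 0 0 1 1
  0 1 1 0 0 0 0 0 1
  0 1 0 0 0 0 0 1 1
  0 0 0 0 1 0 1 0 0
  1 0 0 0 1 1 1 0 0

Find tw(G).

3

A width-3 tree decomposition is:
Bags: B1 = {a, c, d, f}  B2 = {a, d, f, i}  B3 = {d, e, f, i}  B4 = {b, e, f, i}  B5 = {b, e, g, i}  B6 = {b, e, g, h}
Tree: B1–B2, B2–B3, B3–B4, B4–B5, B5–B6
Every bag has size at most 4, so the width is 4 − 1 = 3 and tw(G) ≤ 3. For the lower bound: the 4 vertex sets {a,c,d}, {f}, {i}, {b,e,g,h} are disjoint, each induces a connected subgraph, and every pair is joined by at least one edge of G. Contracting each set to a single vertex therefore yields K_{4} as a minor, and since treewidth is minor-monotone, tw(G) ≥ tw(K_{4}) = 3. Therefore the treewidth is 3.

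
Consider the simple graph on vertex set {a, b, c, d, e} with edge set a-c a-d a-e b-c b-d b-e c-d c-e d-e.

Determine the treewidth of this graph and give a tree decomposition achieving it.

Treewidth 3.
Bags: B1 = {a, c, d, e}  B2 = {b, c, d, e}
Tree: B1–B2

Each bag holds 4 vertices, so the decomposition has width 3, which upper-bounds the treewidth. Conversely, {a, c, d, e} is a clique of size 4, and the vertices of any clique must share a bag in every tree decomposition; so some bag has ≥ 4 vertices and tw(G) ≥ 3. Hence tw(G) = 3 exactly.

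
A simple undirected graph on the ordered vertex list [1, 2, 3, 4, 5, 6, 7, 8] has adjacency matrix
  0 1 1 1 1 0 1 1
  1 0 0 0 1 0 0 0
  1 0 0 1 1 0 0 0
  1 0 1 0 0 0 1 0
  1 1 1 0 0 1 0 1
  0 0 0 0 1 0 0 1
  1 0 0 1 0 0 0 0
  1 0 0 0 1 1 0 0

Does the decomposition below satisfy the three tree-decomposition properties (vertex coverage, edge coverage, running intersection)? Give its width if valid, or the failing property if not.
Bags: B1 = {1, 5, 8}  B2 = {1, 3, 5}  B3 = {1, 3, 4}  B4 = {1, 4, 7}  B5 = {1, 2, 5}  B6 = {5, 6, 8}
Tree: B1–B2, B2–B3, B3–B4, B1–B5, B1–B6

Every vertex of G appears in some bag (union = {1, 2, 3, 4, 5, 6, 7, 8}); every edge is covered by a bag; and for each vertex v the set of bags containing v is connected in the bag tree. The decomposition is therefore valid. The largest bag has 3 vertices, so the width is 2.

Yes; width 2.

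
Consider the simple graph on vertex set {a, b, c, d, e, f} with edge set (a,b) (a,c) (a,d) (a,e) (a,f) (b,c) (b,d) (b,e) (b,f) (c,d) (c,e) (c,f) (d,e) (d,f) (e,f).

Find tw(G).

5

A width-5 tree decomposition is:
Bags: B1 = {a, b, c, d, e, f}
Tree: (single bag)
With just one bag of size 6, the width is 6 − 1 = 5, so tw(G) ≤ 5. Conversely, {a, b, c, d, e, f} is a clique of size 6, and the vertices of any clique must share a bag in every tree decomposition; so some bag has ≥ 6 vertices and tw(G) ≥ 5. Hence tw(G) = 5 exactly.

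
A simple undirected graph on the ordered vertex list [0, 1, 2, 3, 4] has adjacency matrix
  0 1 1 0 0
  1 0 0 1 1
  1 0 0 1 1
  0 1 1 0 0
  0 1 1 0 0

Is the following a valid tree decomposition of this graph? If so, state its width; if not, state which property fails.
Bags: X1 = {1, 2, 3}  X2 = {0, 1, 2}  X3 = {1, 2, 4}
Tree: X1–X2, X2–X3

Yes; width 2.

Vertex coverage: the bags together contain {0, 1, 2, 3, 4}, the full vertex set. Edge coverage: each edge of G has both endpoints in at least one bag. Running intersection: for every vertex, the bags containing it form a connected subtree. All three properties hold, so this is a valid tree decomposition of width max|bag| − 1 = 2, and hence tw(G) ≤ 2.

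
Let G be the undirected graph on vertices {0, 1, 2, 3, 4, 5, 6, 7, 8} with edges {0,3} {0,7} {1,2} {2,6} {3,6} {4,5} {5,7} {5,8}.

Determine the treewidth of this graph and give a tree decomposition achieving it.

Treewidth 1.
Bags: B1 = {3, 6}  B2 = {0, 3}  B3 = {0, 7}  B4 = {5, 7}  B5 = {2, 6}  B6 = {1, 2}  B7 = {4, 5}  B8 = {5, 8}
Tree: B1–B2, B2–B3, B3–B4, B1–B5, B5–B6, B4–B7, B4–B8

Every bag has size at most 2, so the width is 2 − 1 = 1 and tw(G) ≤ 1. Since G has at least one edge (e.g. 3–6), it is not an edgeless graph, so tw(G) ≥ 1. The upper and lower bounds meet at 1, so that is the treewidth.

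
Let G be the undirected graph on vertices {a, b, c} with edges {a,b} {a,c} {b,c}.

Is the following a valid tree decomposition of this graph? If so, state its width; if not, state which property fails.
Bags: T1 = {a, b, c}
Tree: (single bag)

Yes; width 2.

Vertex coverage: the bags together contain {a, b, c}, the full vertex set. Edge coverage: each edge of G has both endpoints in at least one bag. Running intersection: for every vertex, the bags containing it form a connected subtree. All three properties hold, so this is a valid tree decomposition of width max|bag| − 1 = 2, and hence tw(G) ≤ 2.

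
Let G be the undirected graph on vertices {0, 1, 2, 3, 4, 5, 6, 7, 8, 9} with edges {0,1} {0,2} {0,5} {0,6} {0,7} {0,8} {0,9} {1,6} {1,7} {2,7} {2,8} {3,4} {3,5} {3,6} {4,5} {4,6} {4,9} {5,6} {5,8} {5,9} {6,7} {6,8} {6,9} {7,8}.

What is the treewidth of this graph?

A width-3 tree decomposition is:
Bags: B1 = {0, 6, 7, 8}  B2 = {0, 5, 6, 8}  B3 = {0, 5, 6, 9}  B4 = {4, 5, 6, 9}  B5 = {0, 2, 7, 8}  B6 = {3, 4, 5, 6}  B7 = {0, 1, 6, 7}
Tree: B1–B2, B2–B3, B3–B4, B1–B5, B4–B6, B1–B7
Each bag holds 4 vertices, so the decomposition has width 3, which upper-bounds the treewidth. For the lower bound, the 4 vertices {0, 2, 7, 8} are pairwise adjacent, and any tree decomposition puts a clique entirely inside one bag — forcing width ≥ 3. The upper and lower bounds meet at 3, so that is the treewidth.

3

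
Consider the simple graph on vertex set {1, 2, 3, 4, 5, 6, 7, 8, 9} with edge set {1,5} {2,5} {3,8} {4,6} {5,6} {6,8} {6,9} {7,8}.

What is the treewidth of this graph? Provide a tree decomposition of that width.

Each bag holds 2 vertices, so the decomposition has width 1, which upper-bounds the treewidth. Since G has at least one edge (e.g. 8–3), it is not an edgeless graph, so tw(G) ≥ 1. The upper and lower bounds meet at 1, so that is the treewidth.

Treewidth 1.
One optimal decomposition is:
Bags: B1 = {3, 8}  B2 = {7, 8}  B3 = {6, 8}  B4 = {5, 6}  B5 = {6, 9}  B6 = {4, 6}  B7 = {2, 5}  B8 = {1, 5}
Tree: B1–B2, B1–B3, B3–B4, B3–B5, B5–B6, B4–B7, B4–B8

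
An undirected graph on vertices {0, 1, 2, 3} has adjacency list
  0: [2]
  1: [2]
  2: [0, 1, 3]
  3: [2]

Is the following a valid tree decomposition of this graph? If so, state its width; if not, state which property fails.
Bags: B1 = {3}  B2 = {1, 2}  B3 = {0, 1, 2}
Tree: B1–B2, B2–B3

No — edge (2,3) lies in no bag.

A tree decomposition must satisfy three properties: every vertex lies in some bag; for every edge, both endpoints lie together in some bag; and for every vertex, the bags containing it form a connected subtree. Here edge (2,3) lies in no bag, so the decomposition is invalid.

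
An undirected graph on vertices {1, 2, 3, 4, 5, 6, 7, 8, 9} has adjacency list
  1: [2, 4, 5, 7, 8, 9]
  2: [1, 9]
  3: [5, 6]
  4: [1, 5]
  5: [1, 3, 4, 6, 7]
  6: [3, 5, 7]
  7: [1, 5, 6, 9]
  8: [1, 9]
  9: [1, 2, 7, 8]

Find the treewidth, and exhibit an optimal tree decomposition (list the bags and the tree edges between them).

Each bag holds 3 vertices, so the decomposition has width 2, which upper-bounds the treewidth. On the other hand G contains the 3-clique {1, 8, 9}. A clique must lie in a single bag of any decomposition, so no decomposition can have width below 2. Therefore the treewidth is 2.

Treewidth 2.
One such decomposition:
Bags: B1 = {1, 5, 7}  B2 = {5, 6, 7}  B3 = {1, 7, 9}  B4 = {1, 8, 9}  B5 = {1, 4, 5}  B6 = {1, 2, 9}  B7 = {3, 5, 6}
Tree: B1–B2, B1–B3, B3–B4, B1–B5, B3–B6, B2–B7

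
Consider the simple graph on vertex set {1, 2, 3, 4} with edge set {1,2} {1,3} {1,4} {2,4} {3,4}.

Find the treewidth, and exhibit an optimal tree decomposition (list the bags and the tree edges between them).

Treewidth 2.
One such decomposition:
Bags: B1 = {1, 2, 4}  B2 = {1, 3, 4}
Tree: B1–B2

Every bag has size at most 3, so the width is 3 − 1 = 2 and tw(G) ≤ 2. Conversely, {1, 2, 4} is a clique of size 3, and the vertices of any clique must share a bag in every tree decomposition; so some bag has ≥ 3 vertices and tw(G) ≥ 2. Combining the bounds, tw(G) = 2.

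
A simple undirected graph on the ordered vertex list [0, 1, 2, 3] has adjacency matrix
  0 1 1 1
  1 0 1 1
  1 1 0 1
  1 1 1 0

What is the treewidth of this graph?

A width-3 tree decomposition is:
Bags: B1 = {0, 1, 2, 3}
Tree: (single bag)
A single bag containing all 4 vertices is trivially a valid decomposition of width 3. On the other hand G contains the 4-clique {0, 1, 2, 3}. A clique must lie in a single bag of any decomposition, so no decomposition can have width below 3. Hence tw(G) = 3 exactly.

3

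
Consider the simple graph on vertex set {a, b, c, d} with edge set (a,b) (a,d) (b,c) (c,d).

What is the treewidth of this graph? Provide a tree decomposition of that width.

Treewidth 2.
One optimal decomposition is:
Bags: B1 = {a, b, c}  B2 = {a, c, d}
Tree: B1–B2

Every bag has size at most 3, so the width is 3 − 1 = 2 and tw(G) ≤ 2. The edges a–b–c–d–a form a cycle, so G is not a tree and its treewidth is at least 2. The upper and lower bounds meet at 2, so that is the treewidth.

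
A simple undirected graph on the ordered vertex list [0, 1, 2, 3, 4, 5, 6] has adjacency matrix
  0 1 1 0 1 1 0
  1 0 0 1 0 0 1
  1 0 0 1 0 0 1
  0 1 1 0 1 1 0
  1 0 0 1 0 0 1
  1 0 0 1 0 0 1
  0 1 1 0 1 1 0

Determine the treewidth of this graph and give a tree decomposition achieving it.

Treewidth 3.
One such decomposition:
Bags: B1 = {0, 1, 3, 6}  B2 = {0, 2, 3, 6}  B3 = {0, 3, 5, 6}  B4 = {0, 3, 4, 6}
Tree: B1–B2, B2–B3, B3–B4

Each bag holds 4 vertices, so the decomposition has width 3, which upper-bounds the treewidth. For the lower bound: the 4 vertex sets {1,6}, {2,3}, {0}, {5} are disjoint, each induces a connected subgraph, and every pair is joined by at least one edge of G. Contracting each set to a single vertex therefore yields K_{4} as a minor, and since treewidth is minor-monotone, tw(G) ≥ tw(K_{4}) = 3. Therefore the treewidth is 3.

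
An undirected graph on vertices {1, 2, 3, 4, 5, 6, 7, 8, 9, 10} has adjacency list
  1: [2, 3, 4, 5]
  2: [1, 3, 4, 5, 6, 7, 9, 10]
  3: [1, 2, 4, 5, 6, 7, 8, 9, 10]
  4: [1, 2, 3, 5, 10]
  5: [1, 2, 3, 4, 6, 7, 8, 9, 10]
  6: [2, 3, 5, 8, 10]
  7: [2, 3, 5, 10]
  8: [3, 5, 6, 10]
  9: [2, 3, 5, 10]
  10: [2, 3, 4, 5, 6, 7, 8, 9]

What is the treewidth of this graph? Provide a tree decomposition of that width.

Treewidth 4.
Bags: B1 = {1, 2, 3, 4, 5}  B2 = {2, 3, 4, 5, 10}  B3 = {2, 3, 5, 6, 10}  B4 = {2, 3, 5, 9, 10}  B5 = {3, 5, 6, 8, 10}  B6 = {2, 3, 5, 7, 10}
Tree: B1–B2, B2–B3, B3–B4, B3–B5, B3–B6

The largest bag has 5 vertices, giving width 4; this decomposition certifies tw(G) ≤ 4. Conversely, {3, 5, 6, 8, 10} is a clique of size 5, and the vertices of any clique must share a bag in every tree decomposition; so some bag has ≥ 5 vertices and tw(G) ≥ 4. Hence tw(G) = 4 exactly.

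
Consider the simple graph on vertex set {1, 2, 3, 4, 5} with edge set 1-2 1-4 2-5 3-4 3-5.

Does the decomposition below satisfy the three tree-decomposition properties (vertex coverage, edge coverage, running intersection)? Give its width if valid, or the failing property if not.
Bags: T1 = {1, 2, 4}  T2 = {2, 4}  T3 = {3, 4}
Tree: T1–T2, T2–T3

No — vertex 5 appears in no bag.

A tree decomposition must satisfy three properties: every vertex lies in some bag; for every edge, both endpoints lie together in some bag; and for every vertex, the bags containing it form a connected subtree. Here vertex 5 appears in no bag, so the decomposition is invalid.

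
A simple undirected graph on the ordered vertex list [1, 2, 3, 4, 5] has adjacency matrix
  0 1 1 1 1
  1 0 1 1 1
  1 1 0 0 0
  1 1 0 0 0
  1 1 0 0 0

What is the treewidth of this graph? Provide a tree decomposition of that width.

Treewidth 2.
One such decomposition:
Bags: B1 = {1, 2, 4}  B2 = {1, 2, 3}  B3 = {1, 2, 5}
Tree: B1–B2, B1–B3

Each bag holds 3 vertices, so the decomposition has width 2, which upper-bounds the treewidth. For the lower bound, the 3 vertices {1, 2, 3} are pairwise adjacent, and any tree decomposition puts a clique entirely inside one bag — forcing width ≥ 2. The upper and lower bounds meet at 2, so that is the treewidth.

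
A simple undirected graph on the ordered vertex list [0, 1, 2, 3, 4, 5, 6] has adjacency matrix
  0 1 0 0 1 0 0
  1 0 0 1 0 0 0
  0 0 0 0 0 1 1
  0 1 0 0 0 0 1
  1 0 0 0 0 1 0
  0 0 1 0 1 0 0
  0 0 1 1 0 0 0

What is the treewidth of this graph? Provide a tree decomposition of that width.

Each bag holds 3 vertices, so the decomposition has width 2, which upper-bounds the treewidth. For the lower bound, G contains the cycle 3–6–2–5–4–0–1–3, so G is not a forest; only forests have treewidth ≤ 1, hence tw(G) ≥ 2. Therefore the treewidth is 2.

Treewidth 2.
Bags: B1 = {2, 3, 6}  B2 = {2, 3, 5}  B3 = {3, 4, 5}  B4 = {0, 3, 4}  B5 = {0, 1, 3}
Tree: B1–B2, B2–B3, B3–B4, B4–B5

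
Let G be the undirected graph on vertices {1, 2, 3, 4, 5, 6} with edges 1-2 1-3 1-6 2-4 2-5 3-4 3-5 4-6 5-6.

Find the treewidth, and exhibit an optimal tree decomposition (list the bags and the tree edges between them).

The largest bag has 4 vertices, giving width 3; this decomposition certifies tw(G) ≤ 3. For the lower bound: the 4 vertex sets {5,6}, {1,3}, {4}, {2} are disjoint, each induces a connected subgraph, and every pair is joined by at least one edge of G. Contracting each set to a single vertex therefore yields K_{4} as a minor, and since treewidth is minor-monotone, tw(G) ≥ tw(K_{4}) = 3. Therefore the treewidth is 3.

Treewidth 3.
One optimal decomposition is:
Bags: B1 = {1, 4, 5, 6}  B2 = {1, 3, 4, 5}  B3 = {1, 2, 4, 5}
Tree: B1–B2, B2–B3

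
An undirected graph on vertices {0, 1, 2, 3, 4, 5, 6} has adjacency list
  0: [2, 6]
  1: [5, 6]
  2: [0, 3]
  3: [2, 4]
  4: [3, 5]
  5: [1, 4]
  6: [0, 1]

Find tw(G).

A width-2 tree decomposition is:
Bags: B1 = {1, 4, 5}  B2 = {1, 3, 4}  B3 = {1, 2, 3}  B4 = {0, 1, 2}  B5 = {0, 1, 6}
Tree: B1–B2, B2–B3, B3–B4, B4–B5
Every bag has size at most 3, so the width is 3 − 1 = 2 and tw(G) ≤ 2. The edges 1–5–4–3–2–0–6–1 form a cycle, so G is not a tree and its treewidth is at least 2. Therefore the treewidth is 2.

2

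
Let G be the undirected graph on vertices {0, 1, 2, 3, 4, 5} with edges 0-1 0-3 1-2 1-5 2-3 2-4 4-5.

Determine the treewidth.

A width-2 tree decomposition is:
Bags: B1 = {2, 4, 5}  B2 = {1, 2, 5}  B3 = {1, 2, 3}  B4 = {0, 1, 3}
Tree: B1–B2, B2–B3, B3–B4
Each bag holds 3 vertices, so the decomposition has width 2, which upper-bounds the treewidth. Since 4–5–1–2–4 is a cycle in G, G is not acyclic. Forests are exactly the graphs of treewidth ≤ 1, so tw(G) ≥ 2. Therefore the treewidth is 2.

2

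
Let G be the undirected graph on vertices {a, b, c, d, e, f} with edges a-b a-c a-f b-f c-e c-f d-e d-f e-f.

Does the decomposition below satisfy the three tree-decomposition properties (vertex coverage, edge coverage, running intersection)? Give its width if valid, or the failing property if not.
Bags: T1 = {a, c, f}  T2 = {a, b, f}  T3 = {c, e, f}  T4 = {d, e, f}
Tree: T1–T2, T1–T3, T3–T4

Yes; width 2.

Vertex coverage: the bags together contain {a, b, c, d, e, f}, the full vertex set. Edge coverage: each edge of G has both endpoints in at least one bag. Running intersection: for every vertex, the bags containing it form a connected subtree. All three properties hold, so this is a valid tree decomposition of width max|bag| − 1 = 2, and hence tw(G) ≤ 2.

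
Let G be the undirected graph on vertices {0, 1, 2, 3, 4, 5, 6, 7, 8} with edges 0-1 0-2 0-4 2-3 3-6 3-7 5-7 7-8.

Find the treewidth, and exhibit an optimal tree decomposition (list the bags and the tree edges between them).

Every bag has size at most 2, so the width is 2 − 1 = 1 and tw(G) ≤ 1. Any graph with an edge has treewidth ≥ 1, and G has the edge 7–8. Combining the bounds, tw(G) = 1.

Treewidth 1.
Bags: B1 = {7, 8}  B2 = {3, 7}  B3 = {5, 7}  B4 = {2, 3}  B5 = {0, 2}  B6 = {0, 1}  B7 = {0, 4}  B8 = {3, 6}
Tree: B1–B2, B2–B3, B2–B4, B4–B5, B5–B6, B5–B7, B4–B8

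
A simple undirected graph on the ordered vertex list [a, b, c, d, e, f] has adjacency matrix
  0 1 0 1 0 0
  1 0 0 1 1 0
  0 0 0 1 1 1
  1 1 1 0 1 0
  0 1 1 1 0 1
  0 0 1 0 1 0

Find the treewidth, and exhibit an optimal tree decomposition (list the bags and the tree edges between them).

Treewidth 2.
One optimal decomposition is:
Bags: B1 = {a, b, d}  B2 = {b, d, e}  B3 = {c, d, e}  B4 = {c, e, f}
Tree: B1–B2, B2–B3, B3–B4

The largest bag has 3 vertices, giving width 2; this decomposition certifies tw(G) ≤ 2. On the other hand G contains the 3-clique {c, d, e}. A clique must lie in a single bag of any decomposition, so no decomposition can have width below 2. The upper and lower bounds meet at 2, so that is the treewidth.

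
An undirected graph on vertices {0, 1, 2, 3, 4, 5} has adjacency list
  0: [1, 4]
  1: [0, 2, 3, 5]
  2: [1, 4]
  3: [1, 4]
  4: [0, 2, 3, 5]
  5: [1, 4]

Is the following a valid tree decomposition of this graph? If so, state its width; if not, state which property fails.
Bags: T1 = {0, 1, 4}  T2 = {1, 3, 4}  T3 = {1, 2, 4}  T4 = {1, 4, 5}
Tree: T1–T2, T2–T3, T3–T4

Checking the three conditions: (i) the bags cover all of {0, 1, 2, 3, 4, 5}; (ii) for each edge, some bag contains both endpoints; (iii) the bags containing any fixed vertex form a subtree. All hold, so the decomposition is valid with width 3 − 1 = 2.

Yes; width 2.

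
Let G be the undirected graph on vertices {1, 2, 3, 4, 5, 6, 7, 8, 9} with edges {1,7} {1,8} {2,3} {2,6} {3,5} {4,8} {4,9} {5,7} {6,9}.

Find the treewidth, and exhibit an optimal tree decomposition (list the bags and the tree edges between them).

Treewidth 2.
One such decomposition:
Bags: B1 = {4, 6, 9}  B2 = {4, 6, 8}  B3 = {1, 6, 8}  B4 = {1, 6, 7}  B5 = {5, 6, 7}  B6 = {3, 5, 6}  B7 = {2, 3, 6}
Tree: B1–B2, B2–B3, B3–B4, B4–B5, B5–B6, B6–B7

Each bag holds 3 vertices, so the decomposition has width 2, which upper-bounds the treewidth. For the lower bound, G contains the cycle 6–9–4–8–1–7–5–3–2–6, so G is not a forest; only forests have treewidth ≤ 1, hence tw(G) ≥ 2. Therefore the treewidth is 2.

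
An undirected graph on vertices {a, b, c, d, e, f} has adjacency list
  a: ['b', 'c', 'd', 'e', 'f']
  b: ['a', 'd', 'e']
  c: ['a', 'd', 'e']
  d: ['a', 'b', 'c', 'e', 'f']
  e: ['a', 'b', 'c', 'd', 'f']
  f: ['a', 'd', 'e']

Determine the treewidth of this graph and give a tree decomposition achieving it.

The largest bag has 4 vertices, giving width 3; this decomposition certifies tw(G) ≤ 3. For the lower bound, the 4 vertices {a, c, d, e} are pairwise adjacent, and any tree decomposition puts a clique entirely inside one bag — forcing width ≥ 3. Therefore the treewidth is 3.

Treewidth 3.
One such decomposition:
Bags: B1 = {a, c, d, e}  B2 = {a, d, e, f}  B3 = {a, b, d, e}
Tree: B1–B2, B2–B3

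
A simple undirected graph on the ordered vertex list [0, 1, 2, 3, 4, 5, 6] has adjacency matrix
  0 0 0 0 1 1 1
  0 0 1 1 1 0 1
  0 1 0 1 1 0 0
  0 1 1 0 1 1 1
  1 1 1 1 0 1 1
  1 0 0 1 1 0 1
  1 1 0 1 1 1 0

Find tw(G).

3

A width-3 tree decomposition is:
Bags: B1 = {1, 2, 3, 4}  B2 = {1, 3, 4, 6}  B3 = {3, 4, 5, 6}  B4 = {0, 4, 5, 6}
Tree: B1–B2, B2–B3, B3–B4
Every bag has size at most 4, so the width is 4 − 1 = 3 and tw(G) ≤ 3. For the lower bound, the 4 vertices {0, 4, 5, 6} are pairwise adjacent, and any tree decomposition puts a clique entirely inside one bag — forcing width ≥ 3. Therefore the treewidth is 3.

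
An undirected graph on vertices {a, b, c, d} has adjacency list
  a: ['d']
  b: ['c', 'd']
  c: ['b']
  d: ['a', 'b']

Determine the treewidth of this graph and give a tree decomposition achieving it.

Every bag has size at most 2, so the width is 2 − 1 = 1 and tw(G) ≤ 1. G has an edge, so its treewidth is at least 1. Hence tw(G) = 1 exactly.

Treewidth 1.
One such decomposition:
Bags: B1 = {b, c}  B2 = {b, d}  B3 = {a, d}
Tree: B1–B2, B2–B3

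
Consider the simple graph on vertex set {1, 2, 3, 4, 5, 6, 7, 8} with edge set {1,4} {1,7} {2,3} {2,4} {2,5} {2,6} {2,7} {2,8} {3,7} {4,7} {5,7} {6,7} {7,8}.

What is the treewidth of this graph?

A width-2 tree decomposition is:
Bags: B1 = {2, 3, 7}  B2 = {2, 4, 7}  B3 = {2, 6, 7}  B4 = {1, 4, 7}  B5 = {2, 5, 7}  B6 = {2, 7, 8}
Tree: B1–B2, B1–B3, B2–B4, B2–B5, B5–B6
The largest bag has 3 vertices, giving width 2; this decomposition certifies tw(G) ≤ 2. Conversely, {1, 4, 7} is a clique of size 3, and the vertices of any clique must share a bag in every tree decomposition; so some bag has ≥ 3 vertices and tw(G) ≥ 2. The upper and lower bounds meet at 2, so that is the treewidth.

2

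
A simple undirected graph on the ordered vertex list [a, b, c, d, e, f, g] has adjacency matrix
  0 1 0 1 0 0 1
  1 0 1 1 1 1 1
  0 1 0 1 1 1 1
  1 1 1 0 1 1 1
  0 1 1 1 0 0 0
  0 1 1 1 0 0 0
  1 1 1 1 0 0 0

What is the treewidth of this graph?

A width-3 tree decomposition is:
Bags: B1 = {b, c, d, g}  B2 = {b, c, d, e}  B3 = {b, c, d, f}  B4 = {a, b, d, g}
Tree: B1–B2, B2–B3, B1–B4
Every bag has size at most 4, so the width is 4 − 1 = 3 and tw(G) ≤ 3. Conversely, {b, c, d, g} is a clique of size 4, and the vertices of any clique must share a bag in every tree decomposition; so some bag has ≥ 4 vertices and tw(G) ≥ 3. The upper and lower bounds meet at 3, so that is the treewidth.

3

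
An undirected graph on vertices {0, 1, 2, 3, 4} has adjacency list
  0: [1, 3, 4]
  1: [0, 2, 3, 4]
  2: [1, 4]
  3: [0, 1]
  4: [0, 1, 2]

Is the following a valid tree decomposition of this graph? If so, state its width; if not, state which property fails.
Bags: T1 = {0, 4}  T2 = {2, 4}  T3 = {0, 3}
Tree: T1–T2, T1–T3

A tree decomposition must satisfy three properties: every vertex lies in some bag; for every edge, both endpoints lie together in some bag; and for every vertex, the bags containing it form a connected subtree. Here vertex 1 appears in no bag, so the decomposition is invalid.

No — vertex 1 appears in no bag.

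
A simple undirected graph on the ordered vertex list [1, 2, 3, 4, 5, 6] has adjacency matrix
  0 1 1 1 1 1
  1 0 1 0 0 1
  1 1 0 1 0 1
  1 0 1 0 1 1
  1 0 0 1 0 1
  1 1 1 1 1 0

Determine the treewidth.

A width-3 tree decomposition is:
Bags: B1 = {1, 3, 4, 6}  B2 = {1, 2, 3, 6}  B3 = {1, 4, 5, 6}
Tree: B1–B2, B1–B3
Every bag has size at most 4, so the width is 4 − 1 = 3 and tw(G) ≤ 3. On the other hand G contains the 4-clique {1, 2, 3, 6}. A clique must lie in a single bag of any decomposition, so no decomposition can have width below 3. Combining the bounds, tw(G) = 3.

3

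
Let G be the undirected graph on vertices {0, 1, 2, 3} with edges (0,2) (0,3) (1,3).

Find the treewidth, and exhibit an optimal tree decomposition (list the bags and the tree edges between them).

Every bag has size at most 2, so the width is 2 − 1 = 1 and tw(G) ≤ 1. Since G has at least one edge (e.g. 1–3), it is not an edgeless graph, so tw(G) ≥ 1. Combining the bounds, tw(G) = 1.

Treewidth 1.
Bags: B1 = {1, 3}  B2 = {0, 3}  B3 = {0, 2}
Tree: B1–B2, B2–B3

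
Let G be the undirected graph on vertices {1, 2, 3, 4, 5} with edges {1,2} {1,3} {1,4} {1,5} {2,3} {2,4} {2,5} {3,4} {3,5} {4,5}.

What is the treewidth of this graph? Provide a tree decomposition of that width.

Treewidth 4.
Bags: B1 = {1, 2, 3, 4, 5}
Tree: (single bag)

A single bag containing all 5 vertices is trivially a valid decomposition of width 4. For the lower bound, the 5 vertices {1, 2, 3, 4, 5} are pairwise adjacent, and any tree decomposition puts a clique entirely inside one bag — forcing width ≥ 4. Therefore the treewidth is 4.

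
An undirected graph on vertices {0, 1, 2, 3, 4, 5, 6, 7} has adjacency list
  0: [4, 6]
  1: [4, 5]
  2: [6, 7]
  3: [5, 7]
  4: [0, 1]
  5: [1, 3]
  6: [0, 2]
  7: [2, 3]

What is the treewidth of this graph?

2

A width-2 tree decomposition is:
Bags: B1 = {1, 3, 5}  B2 = {1, 3, 7}  B3 = {1, 2, 7}  B4 = {1, 2, 6}  B5 = {0, 1, 6}  B6 = {0, 1, 4}
Tree: B1–B2, B2–B3, B3–B4, B4–B5, B5–B6
Every bag has size at most 3, so the width is 3 − 1 = 2 and tw(G) ≤ 2. Since 1–5–3–7–2–6–0–4–1 is a cycle in G, G is not acyclic. Forests are exactly the graphs of treewidth ≤ 1, so tw(G) ≥ 2. Combining the bounds, tw(G) = 2.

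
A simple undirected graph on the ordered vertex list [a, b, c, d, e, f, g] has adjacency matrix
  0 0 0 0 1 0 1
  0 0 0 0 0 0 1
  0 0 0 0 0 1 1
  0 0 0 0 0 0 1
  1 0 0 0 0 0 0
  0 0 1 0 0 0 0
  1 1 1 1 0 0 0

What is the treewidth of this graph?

1

A width-1 tree decomposition is:
Bags: B1 = {a, g}  B2 = {c, g}  B3 = {d, g}  B4 = {a, e}  B5 = {c, f}  B6 = {b, g}
Tree: B1–B2, B1–B3, B1–B4, B2–B5, B1–B6
Every bag has size at most 2, so the width is 2 − 1 = 1 and tw(G) ≤ 1. Since G has at least one edge (e.g. g–a), it is not an edgeless graph, so tw(G) ≥ 1. Combining the bounds, tw(G) = 1.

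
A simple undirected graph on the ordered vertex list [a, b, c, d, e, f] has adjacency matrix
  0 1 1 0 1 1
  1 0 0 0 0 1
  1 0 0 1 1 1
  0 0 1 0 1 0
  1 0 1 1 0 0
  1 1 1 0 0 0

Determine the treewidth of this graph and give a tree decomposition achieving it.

Every bag has size at most 3, so the width is 3 − 1 = 2 and tw(G) ≤ 2. On the other hand G contains the 3-clique {c, d, e}. A clique must lie in a single bag of any decomposition, so no decomposition can have width below 2. Hence tw(G) = 2 exactly.

Treewidth 2.
Bags: B1 = {a, b, f}  B2 = {a, c, f}  B3 = {a, c, e}  B4 = {c, d, e}
Tree: B1–B2, B2–B3, B3–B4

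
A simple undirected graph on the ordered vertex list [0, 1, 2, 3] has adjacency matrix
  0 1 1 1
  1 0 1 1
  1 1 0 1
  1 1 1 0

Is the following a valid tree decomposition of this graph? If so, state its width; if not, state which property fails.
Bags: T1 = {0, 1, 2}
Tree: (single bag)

A tree decomposition must satisfy three properties: every vertex lies in some bag; for every edge, both endpoints lie together in some bag; and for every vertex, the bags containing it form a connected subtree. Here vertex 3 appears in no bag, so the decomposition is invalid.

No — vertex 3 appears in no bag.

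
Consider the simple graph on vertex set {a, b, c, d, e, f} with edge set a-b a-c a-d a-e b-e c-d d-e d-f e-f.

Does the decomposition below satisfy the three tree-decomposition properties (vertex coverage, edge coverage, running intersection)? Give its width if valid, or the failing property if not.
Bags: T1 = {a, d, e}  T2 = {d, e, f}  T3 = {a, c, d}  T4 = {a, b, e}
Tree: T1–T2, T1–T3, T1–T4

Checking the three conditions: (i) the bags cover all of {a, b, c, d, e, f}; (ii) for each edge, some bag contains both endpoints; (iii) the bags containing any fixed vertex form a subtree. All hold, so the decomposition is valid with width 3 − 1 = 2.

Yes; width 2.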